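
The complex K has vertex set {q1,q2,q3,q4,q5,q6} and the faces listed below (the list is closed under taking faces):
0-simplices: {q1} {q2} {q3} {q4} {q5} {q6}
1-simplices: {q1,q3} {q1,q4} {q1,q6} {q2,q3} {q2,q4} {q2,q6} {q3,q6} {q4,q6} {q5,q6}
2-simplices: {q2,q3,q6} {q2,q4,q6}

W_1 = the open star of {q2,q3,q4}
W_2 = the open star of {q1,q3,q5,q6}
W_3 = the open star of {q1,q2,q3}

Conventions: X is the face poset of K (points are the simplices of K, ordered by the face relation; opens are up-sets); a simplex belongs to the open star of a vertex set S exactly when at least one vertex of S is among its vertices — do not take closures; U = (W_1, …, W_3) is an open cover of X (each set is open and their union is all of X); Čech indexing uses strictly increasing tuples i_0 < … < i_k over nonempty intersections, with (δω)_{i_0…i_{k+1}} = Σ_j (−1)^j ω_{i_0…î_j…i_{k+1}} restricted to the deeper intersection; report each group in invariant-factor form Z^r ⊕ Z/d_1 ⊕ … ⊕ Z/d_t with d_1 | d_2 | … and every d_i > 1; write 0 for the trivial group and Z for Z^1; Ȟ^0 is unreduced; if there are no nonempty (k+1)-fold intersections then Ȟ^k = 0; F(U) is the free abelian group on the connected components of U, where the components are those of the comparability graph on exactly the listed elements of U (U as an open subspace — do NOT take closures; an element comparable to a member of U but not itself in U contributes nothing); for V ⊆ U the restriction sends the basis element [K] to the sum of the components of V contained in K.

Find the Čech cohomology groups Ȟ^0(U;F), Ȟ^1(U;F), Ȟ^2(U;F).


cover nerve:
  W1={{q2},{q3},{q4},{q1,q3},{q1,q4},{q2,q3},{q2,q4},{q2,q6},{q3,q6},{q4,q6},{q2,q3,q6},{q2,q4,q6}} W2={{q1},{q3},{q5},{q6},{q1,q3},{q1,q4},{q1,q6},{q2,q3},{q2,q6},{q3,q6},{q4,q6},{q5,q6},{q2,q3,q6},{q2,q4,q6}} W3={{q1},{q2},{q3},{q1,q3},{q1,q4},{q1,q6},{q2,q3},{q2,q4},{q2,q6},{q3,q6},{q2,q3,q6},{q2,q4,q6}}
  W12={{q3},{q1,q3},{q1,q4},{q2,q3},{q2,q6},{q3,q6},{q4,q6},{q2,q3,q6},{q2,q4,q6}} W13={{q2},{q3},{q1,q3},{q1,q4},{q2,q3},{q2,q4},{q2,q6},{q3,q6},{q2,q3,q6},{q2,q4,q6}} W23={{q1},{q3},{q1,q3},{q1,q4},{q1,q6},{q2,q3},{q2,q6},{q3,q6},{q2,q3,q6},{q2,q4,q6}}
  W123={{q3},{q1,q3},{q1,q4},{q2,q3},{q2,q6},{q3,q6},{q2,q3,q6},{q2,q4,q6}}
components per intersection:
  W1: {{q2},{q3},{q4},{q1,q3},{q1,q4},{q2,q3},{q2,q4},{q2,q6},{q3,q6},{q4,q6},{q2,q3,q6},{q2,q4,q6}}
  W2: {{q1},{q3},{q5},{q6},{q1,q3},{q1,q4},{q1,q6},{q2,q3},{q2,q6},{q3,q6},{q4,q6},{q5,q6},{q2,q3,q6},{q2,q4,q6}}
  W3: {{q1},{q2},{q3},{q1,q3},{q1,q4},{q1,q6},{q2,q3},{q2,q4},{q2,q6},{q3,q6},{q2,q3,q6},{q2,q4,q6}}
  W12: {{q3},{q1,q3},{q2,q3},{q2,q6},{q3,q6},{q4,q6},{q2,q3,q6},{q2,q4,q6}} {{q1,q4}}
  W13: {{q2},{q3},{q1,q3},{q2,q3},{q2,q4},{q2,q6},{q3,q6},{q2,q3,q6},{q2,q4,q6}} {{q1,q4}}
  W23: {{q1},{q3},{q1,q3},{q1,q4},{q1,q6},{q2,q3},{q2,q6},{q3,q6},{q2,q3,q6},{q2,q4,q6}}
  W123: {{q3},{q1,q3},{q2,q3},{q2,q6},{q3,q6},{q2,q3,q6},{q2,q4,q6}} {{q1,q4}}
C dims 3,5,2; δ0: rk 2, SNF 1^2; δ1: rk 2, SNF 1^2
Ȟ^0: (3−2)−0=1 ⇒ Z
Ȟ^1: (5−2)−2=1 ⇒ Z
Ȟ^2: (2−0)−2=0 ⇒ 0

Ȟ^0 ≅ Z; Ȟ^1 ≅ Z; Ȟ^2 ≅ 0


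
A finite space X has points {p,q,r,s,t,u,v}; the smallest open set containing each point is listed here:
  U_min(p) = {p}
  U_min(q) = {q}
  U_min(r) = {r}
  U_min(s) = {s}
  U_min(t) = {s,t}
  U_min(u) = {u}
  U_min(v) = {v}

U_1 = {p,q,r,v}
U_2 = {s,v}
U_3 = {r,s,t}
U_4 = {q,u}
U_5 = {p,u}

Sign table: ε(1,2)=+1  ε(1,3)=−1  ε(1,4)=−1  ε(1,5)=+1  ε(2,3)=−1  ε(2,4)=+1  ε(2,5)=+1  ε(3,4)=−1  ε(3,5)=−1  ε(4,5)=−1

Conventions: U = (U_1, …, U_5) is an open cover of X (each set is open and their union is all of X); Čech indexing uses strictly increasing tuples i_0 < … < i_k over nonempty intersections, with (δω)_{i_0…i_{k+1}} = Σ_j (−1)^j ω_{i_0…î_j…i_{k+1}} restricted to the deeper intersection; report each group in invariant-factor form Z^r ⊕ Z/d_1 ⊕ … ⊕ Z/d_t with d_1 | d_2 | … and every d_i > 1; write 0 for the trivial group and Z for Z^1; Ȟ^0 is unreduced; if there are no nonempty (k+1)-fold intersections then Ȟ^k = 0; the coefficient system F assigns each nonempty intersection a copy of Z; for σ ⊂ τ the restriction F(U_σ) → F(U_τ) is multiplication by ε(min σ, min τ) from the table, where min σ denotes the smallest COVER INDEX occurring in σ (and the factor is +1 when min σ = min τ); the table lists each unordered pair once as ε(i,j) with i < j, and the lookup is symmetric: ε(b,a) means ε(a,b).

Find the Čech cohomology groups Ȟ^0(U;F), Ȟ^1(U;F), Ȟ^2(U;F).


Ȟ^0(U;F) ≅ Z, Ȟ^1(U;F) ≅ Z^2, Ȟ^2(U;F) ≅ 0

nerve simplices:
  U12={v} U13={r} U14={q} U15={p} U23={s} U45={u}
C dims 5,6; δ0: rk 4, SNF 1^4
degree 0: 5−4−0 = 1 → Ȟ^0 ≅ Z
degree 1: 6−0−4 = 2 → Ȟ^1 ≅ Z^2
degree 2: 0−0−0 = 0 → Ȟ^2 ≅ 0


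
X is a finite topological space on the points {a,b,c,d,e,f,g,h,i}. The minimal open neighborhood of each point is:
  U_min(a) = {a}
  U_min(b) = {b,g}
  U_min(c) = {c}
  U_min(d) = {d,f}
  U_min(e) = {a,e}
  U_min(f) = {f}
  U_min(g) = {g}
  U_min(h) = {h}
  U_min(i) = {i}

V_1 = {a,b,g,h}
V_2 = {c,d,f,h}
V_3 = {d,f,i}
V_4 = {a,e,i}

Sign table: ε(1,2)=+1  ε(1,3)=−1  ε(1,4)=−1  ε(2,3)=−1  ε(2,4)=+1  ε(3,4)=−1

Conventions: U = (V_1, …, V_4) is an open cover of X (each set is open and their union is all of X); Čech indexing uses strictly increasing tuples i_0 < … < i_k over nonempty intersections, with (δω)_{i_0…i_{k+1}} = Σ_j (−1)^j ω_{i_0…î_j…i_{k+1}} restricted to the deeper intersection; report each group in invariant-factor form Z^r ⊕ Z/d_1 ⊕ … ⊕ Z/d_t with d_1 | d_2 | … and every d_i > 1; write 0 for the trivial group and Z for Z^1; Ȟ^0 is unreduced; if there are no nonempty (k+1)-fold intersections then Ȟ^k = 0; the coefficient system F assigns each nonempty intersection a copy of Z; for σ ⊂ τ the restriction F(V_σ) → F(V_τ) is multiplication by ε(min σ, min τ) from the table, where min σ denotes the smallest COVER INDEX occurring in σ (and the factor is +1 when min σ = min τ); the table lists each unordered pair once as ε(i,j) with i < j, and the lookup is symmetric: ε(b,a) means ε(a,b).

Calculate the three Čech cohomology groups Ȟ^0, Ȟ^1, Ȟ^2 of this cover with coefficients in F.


Ȟ^0 ≅ 0, Ȟ^1 ≅ Z/2, Ȟ^2 ≅ 0

nonempty overlaps:
  V12={h} V14={a} V23={d,f} V34={i}
C dims 4,4; δ0: rk 4, SNF 1^3·2
degree 0: 4−4−0 = 0 → Ȟ^0 ≅ 0
degree 1: 4−0−4 = 0 plus torsion [2] → Ȟ^1 ≅ Z/2
degree 2: 0−0−0 = 0 → Ȟ^2 ≅ 0


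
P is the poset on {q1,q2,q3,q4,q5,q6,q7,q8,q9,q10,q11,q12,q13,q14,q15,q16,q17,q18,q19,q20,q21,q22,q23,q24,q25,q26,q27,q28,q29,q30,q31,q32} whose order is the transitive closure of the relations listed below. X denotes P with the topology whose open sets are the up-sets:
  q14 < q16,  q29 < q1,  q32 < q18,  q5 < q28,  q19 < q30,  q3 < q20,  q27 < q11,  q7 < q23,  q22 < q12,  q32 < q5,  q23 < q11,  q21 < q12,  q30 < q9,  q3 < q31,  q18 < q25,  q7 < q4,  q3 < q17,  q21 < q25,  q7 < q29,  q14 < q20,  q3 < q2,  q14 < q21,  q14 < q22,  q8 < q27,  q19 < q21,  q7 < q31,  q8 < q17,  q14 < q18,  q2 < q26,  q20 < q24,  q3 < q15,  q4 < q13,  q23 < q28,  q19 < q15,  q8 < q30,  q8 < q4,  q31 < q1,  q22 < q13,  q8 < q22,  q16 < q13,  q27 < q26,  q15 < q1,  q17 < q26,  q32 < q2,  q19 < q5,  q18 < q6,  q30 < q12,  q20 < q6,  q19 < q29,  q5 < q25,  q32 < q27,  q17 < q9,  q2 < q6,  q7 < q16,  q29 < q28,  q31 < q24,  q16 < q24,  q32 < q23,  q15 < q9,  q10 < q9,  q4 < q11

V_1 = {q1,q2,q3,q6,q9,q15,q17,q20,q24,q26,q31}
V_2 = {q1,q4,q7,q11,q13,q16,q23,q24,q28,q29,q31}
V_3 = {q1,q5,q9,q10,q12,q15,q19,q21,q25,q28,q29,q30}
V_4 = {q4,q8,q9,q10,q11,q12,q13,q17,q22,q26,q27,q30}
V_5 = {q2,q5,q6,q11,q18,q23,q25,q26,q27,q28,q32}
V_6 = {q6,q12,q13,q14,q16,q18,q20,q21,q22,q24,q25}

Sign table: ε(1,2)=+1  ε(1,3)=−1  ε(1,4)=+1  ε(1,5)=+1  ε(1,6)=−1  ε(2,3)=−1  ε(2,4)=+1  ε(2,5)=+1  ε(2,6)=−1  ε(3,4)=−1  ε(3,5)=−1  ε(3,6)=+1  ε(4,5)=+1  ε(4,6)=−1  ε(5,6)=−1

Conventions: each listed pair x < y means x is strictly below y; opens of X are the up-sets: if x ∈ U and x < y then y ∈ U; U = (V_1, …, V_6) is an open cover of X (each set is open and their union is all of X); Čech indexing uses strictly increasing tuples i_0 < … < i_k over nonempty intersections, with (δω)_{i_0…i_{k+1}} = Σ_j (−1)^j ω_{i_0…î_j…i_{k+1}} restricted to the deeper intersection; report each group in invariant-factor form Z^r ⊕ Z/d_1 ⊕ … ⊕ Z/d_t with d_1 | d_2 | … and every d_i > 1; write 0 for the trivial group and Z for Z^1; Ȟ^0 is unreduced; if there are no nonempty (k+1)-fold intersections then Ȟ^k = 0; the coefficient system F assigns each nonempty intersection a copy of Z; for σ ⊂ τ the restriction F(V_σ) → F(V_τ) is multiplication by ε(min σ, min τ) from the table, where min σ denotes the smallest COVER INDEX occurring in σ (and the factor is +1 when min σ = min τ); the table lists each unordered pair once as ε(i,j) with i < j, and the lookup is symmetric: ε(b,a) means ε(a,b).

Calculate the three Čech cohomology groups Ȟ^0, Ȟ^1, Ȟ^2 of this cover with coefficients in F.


cover nerve:
  V12={q1,q24,q31} V13={q1,q9,q15} V14={q9,q17,q26} V15={q2,q6,q26} V16={q6,q20,q24} V23={q1,q28,q29} V24={q4,q11,q13} V25={q11,q23,q28} V26={q13,q16,q24} V34={q9,q10,q12,q30} V35={q5,q25,q28} V36={q12,q21,q25} V45={q11,q26,q27} V46={q12,q13,q22} V56={q6,q18,q25}
  V123={q1} V126={q24} V134={q9} V145={q26} V156={q6} V235={q28} V245={q11} V246={q13} V346={q12} V356={q25}
C dims 6,15,10; δ0: rk 5, SNF 1^5; δ1: rk 10, SNF 1^9·2
Ȟ^0: (6−5)−0=1 ⇒ Z
Ȟ^1: (15−10)−5=0 ⇒ 0
Ȟ^2: (10−0)−10=0 plus torsion [2] ⇒ Z/2

Ȟ^0 = Z, Ȟ^1 = 0, Ȟ^2 = Z/2


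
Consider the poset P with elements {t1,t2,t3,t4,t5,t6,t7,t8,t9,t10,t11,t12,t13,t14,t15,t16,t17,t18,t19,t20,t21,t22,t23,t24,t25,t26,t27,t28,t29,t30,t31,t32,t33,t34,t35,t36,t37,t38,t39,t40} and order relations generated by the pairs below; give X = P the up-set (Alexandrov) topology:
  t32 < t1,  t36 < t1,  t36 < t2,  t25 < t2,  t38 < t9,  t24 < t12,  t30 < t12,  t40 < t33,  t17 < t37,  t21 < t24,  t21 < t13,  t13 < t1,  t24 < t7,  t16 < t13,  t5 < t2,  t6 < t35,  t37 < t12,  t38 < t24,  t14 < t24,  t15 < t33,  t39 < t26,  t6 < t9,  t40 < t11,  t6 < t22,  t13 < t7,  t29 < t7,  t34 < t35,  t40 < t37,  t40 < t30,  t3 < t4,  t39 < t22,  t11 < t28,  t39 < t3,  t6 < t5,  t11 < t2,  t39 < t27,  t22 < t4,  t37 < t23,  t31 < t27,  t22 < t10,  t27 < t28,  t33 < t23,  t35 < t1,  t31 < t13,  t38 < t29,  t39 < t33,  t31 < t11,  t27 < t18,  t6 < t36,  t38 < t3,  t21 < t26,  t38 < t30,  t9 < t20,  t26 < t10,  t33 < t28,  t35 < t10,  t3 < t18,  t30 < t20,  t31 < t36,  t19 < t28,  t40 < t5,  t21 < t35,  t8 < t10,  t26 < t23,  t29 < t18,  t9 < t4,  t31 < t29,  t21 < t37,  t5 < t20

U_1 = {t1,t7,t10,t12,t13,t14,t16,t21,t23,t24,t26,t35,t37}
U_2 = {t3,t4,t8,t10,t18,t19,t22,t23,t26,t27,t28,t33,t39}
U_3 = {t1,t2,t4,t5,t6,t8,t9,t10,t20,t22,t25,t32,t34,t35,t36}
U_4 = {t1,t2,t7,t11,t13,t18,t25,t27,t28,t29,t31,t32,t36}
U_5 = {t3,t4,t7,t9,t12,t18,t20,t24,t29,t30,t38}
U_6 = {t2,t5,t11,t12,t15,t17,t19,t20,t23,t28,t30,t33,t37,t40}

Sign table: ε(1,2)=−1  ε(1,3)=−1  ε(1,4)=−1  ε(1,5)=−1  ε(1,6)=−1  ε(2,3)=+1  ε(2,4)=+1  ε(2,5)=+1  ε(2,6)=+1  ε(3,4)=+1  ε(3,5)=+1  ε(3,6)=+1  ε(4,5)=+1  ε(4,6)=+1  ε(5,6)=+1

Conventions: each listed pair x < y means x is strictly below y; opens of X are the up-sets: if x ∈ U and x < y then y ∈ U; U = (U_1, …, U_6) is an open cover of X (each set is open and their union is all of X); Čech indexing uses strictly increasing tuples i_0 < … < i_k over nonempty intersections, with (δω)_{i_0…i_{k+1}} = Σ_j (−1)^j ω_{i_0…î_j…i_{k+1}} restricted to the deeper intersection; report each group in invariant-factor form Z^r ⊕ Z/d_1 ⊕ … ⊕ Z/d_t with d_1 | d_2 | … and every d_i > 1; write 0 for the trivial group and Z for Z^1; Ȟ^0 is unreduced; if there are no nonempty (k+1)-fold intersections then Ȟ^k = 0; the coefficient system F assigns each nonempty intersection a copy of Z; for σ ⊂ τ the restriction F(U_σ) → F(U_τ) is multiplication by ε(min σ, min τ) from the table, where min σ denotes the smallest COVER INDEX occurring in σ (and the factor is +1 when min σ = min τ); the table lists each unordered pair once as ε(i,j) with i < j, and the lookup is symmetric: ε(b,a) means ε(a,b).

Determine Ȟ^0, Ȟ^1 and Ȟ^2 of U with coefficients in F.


Ȟ^0 = Z; Ȟ^1 = 0; Ȟ^2 = Z/2

cover nerve:
  U12={t10,t23,t26} U13={t1,t10,t35} U14={t1,t7,t13} U15={t7,t12,t24} U16={t12,t23,t37} U23={t4,t8,t10,t22} U24={t18,t27,t28} U25={t3,t4,t18} U26={t19,t23,t28,t33} U34={t1,t2,t25,t32,t36} U35={t4,t9,t20} U36={t2,t5,t20} U45={t7,t18,t29} U46={t2,t11,t28} U56={t12,t20,t30}
  U123={t10} U126={t23} U134={t1} U145={t7} U156={t12} U235={t4} U245={t18} U246={t28} U346={t2} U356={t20}
C dims 6,15,10; δ0: rk 5, SNF 1^5; δ1: rk 10, SNF 1^9·2
Ȟ^0: (6−5)−0=1 ⇒ Z
Ȟ^1: (15−10)−5=0 ⇒ 0
Ȟ^2: (10−0)−10=0 plus torsion [2] ⇒ Z/2


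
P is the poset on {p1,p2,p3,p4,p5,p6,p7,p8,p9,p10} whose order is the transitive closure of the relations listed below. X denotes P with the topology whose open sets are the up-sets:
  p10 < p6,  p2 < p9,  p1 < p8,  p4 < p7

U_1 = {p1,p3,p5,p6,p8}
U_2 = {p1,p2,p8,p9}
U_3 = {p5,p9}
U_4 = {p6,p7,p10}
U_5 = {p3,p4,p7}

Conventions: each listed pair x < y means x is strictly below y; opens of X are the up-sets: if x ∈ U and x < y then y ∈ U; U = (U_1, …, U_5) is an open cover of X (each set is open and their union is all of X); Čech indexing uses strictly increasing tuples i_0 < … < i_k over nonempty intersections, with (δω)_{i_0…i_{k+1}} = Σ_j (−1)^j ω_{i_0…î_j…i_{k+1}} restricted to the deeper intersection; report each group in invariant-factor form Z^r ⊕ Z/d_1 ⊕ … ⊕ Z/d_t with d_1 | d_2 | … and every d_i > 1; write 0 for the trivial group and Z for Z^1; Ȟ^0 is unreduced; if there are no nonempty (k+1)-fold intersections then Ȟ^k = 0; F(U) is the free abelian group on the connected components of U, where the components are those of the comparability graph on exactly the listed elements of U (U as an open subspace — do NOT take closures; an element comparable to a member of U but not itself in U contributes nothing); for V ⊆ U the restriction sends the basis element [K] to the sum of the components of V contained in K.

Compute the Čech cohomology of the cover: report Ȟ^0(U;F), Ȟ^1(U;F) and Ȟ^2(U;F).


Ȟ^0 ≅ Z^6; Ȟ^1 ≅ 0; Ȟ^2 ≅ 0

intersection data:
  U12={p1,p8} U13={p5} U14={p6} U15={p3} U23={p9} U45={p7}
components per intersection:
  U1: {p1,p8} {p3} {p5} {p6}
  U2: {p1,p8} {p2,p9}
  U3: {p5} {p9}
  U4: {p6,p10} {p7}
  U5: {p3} {p4,p7}
  U12: {p1,p8}
  U13: {p5}
  U14: {p6}
  U15: {p3}
  U23: {p9}
  U45: {p7}
C dims 12,6; δ0: rk 6, SNF 1^6
Ȟ^0 = (12 − 6) − 0 = 6, so Ȟ^0 ≅ Z^6
Ȟ^1 = (6 − 0) − 6 = 0, so Ȟ^1 ≅ 0
Ȟ^2 = (0 − 0) − 0 = 0, so Ȟ^2 ≅ 0


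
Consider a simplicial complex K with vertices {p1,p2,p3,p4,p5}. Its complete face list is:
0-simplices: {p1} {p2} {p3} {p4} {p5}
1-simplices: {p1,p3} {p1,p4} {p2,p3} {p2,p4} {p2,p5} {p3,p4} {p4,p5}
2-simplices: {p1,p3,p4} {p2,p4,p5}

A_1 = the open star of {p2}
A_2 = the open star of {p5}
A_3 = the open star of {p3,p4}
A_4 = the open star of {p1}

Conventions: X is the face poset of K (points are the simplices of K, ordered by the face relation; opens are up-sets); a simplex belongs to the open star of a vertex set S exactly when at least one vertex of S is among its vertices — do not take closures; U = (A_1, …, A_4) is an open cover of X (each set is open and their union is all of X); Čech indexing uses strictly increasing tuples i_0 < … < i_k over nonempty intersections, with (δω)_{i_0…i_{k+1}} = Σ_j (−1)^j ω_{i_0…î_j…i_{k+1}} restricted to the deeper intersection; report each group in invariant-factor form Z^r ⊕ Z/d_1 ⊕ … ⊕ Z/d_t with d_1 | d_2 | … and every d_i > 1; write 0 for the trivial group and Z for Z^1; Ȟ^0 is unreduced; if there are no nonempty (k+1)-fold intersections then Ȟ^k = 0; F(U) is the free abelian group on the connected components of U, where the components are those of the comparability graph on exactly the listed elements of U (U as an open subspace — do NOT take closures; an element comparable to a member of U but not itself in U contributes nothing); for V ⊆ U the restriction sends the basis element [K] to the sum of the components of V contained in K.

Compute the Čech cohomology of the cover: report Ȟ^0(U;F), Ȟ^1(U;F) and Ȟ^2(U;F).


Ȟ^0(U;F) ≅ Z; Ȟ^1(U;F) ≅ Z; Ȟ^2(U;F) ≅ 0

nerve simplices:
  A1={{p2},{p2,p3},{p2,p4},{p2,p5},{p2,p4,p5}} A2={{p5},{p2,p5},{p4,p5},{p2,p4,p5}} A3={{p3},{p4},{p1,p3},{p1,p4},{p2,p3},{p2,p4},{p3,p4},{p4,p5},{p1,p3,p4},{p2,p4,p5}} A4={{p1},{p1,p3},{p1,p4},{p1,p3,p4}}
  A12={{p2,p5},{p2,p4,p5}} A13={{p2,p3},{p2,p4},{p2,p4,p5}} A23={{p4,p5},{p2,p4,p5}} A34={{p1,p3},{p1,p4},{p1,p3,p4}}
  A123={{p2,p4,p5}}
components per intersection:
  A1: {{p2},{p2,p3},{p2,p4},{p2,p5},{p2,p4,p5}}
  A2: {{p5},{p2,p5},{p4,p5},{p2,p4,p5}}
  A3: {{p3},{p4},{p1,p3},{p1,p4},{p2,p3},{p2,p4},{p3,p4},{p4,p5},{p1,p3,p4},{p2,p4,p5}}
  A4: {{p1},{p1,p3},{p1,p4},{p1,p3,p4}}
  A12: {{p2,p5},{p2,p4,p5}}
  A13: {{p2,p3}} {{p2,p4},{p2,p4,p5}}
  A23: {{p4,p5},{p2,p4,p5}}
  A34: {{p1,p3},{p1,p4},{p1,p3,p4}}
  A123: {{p2,p4,p5}}
C dims 4,5,1; δ0: rk 3, SNF 1^3; δ1: rk 1, SNF 1^1
degree 0: 4−3−0 = 1 → Ȟ^0 ≅ Z
degree 1: 5−1−3 = 1 → Ȟ^1 ≅ Z
degree 2: 1−0−1 = 0 → Ȟ^2 ≅ 0


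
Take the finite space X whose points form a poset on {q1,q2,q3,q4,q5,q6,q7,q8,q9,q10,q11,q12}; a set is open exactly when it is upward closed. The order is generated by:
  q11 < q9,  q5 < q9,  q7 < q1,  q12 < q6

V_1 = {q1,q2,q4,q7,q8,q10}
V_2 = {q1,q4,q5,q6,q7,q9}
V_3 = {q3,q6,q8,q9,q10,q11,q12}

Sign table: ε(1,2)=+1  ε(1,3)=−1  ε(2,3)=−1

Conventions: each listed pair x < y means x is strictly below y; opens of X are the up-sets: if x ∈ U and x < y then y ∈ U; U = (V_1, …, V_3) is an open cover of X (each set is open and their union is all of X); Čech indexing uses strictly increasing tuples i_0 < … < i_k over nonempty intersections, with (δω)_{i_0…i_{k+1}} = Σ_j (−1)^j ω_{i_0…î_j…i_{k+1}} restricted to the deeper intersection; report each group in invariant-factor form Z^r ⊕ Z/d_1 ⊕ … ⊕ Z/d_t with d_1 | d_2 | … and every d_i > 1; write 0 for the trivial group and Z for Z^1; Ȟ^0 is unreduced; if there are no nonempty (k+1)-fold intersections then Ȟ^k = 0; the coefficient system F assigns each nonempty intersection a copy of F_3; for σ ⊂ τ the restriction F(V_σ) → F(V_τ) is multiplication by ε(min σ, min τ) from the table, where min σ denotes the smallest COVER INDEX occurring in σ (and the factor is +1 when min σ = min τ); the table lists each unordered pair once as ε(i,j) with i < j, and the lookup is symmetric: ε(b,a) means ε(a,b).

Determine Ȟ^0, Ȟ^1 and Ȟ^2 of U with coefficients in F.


Ȟ^0 = Z/3, Ȟ^1 = Z/3 and Ȟ^2 = 0

nonempty intersections:
  V12={q1,q4,q7} V13={q8,q10} V23={q6,q9}
C dims 3,3; δ0: rk_F3 2
Ȟ^0: (3−2)−0=1 ⇒ Z/3
Ȟ^1: (3−0)−2=1 ⇒ Z/3
Ȟ^2: (0−0)−0=0 ⇒ 0


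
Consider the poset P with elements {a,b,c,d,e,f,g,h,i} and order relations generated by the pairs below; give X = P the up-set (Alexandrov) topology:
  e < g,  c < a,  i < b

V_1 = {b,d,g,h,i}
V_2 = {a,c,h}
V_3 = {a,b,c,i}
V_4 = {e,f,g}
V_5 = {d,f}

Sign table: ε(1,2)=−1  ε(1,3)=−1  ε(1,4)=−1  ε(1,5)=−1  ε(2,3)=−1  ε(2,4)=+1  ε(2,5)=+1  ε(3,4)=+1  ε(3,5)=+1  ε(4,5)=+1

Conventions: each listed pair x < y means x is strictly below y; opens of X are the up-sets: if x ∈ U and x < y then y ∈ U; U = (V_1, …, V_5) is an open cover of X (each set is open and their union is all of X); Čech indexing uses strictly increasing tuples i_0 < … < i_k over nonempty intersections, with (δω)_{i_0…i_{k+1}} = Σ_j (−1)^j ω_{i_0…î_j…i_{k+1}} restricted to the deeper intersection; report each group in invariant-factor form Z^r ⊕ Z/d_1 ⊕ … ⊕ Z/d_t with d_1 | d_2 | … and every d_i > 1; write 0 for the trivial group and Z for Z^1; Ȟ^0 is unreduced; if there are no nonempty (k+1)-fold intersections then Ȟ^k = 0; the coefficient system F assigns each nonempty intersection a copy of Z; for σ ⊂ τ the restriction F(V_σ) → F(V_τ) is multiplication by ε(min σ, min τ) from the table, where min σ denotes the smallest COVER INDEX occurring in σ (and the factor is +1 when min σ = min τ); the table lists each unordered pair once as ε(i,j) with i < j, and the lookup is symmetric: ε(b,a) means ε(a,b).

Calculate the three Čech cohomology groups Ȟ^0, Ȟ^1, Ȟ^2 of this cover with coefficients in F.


intersection data:
  V12={h} V13={b,i} V14={g} V15={d} V23={a,c} V45={f}
C dims 5,6; δ0: rk 5, SNF 1^4·2
Ȟ^0 = (5 − 5) − 0 = 0, so Ȟ^0 ≅ 0
Ȟ^1 = (6 − 0) − 5 = 1 plus torsion [2], so Ȟ^1 ≅ Z ⊕ Z/2
Ȟ^2 = (0 − 0) − 0 = 0, so Ȟ^2 ≅ 0

Ȟ^0(U;F) ≅ 0,  Ȟ^1(U;F) ≅ Z ⊕ Z/2,  Ȟ^2(U;F) ≅ 0


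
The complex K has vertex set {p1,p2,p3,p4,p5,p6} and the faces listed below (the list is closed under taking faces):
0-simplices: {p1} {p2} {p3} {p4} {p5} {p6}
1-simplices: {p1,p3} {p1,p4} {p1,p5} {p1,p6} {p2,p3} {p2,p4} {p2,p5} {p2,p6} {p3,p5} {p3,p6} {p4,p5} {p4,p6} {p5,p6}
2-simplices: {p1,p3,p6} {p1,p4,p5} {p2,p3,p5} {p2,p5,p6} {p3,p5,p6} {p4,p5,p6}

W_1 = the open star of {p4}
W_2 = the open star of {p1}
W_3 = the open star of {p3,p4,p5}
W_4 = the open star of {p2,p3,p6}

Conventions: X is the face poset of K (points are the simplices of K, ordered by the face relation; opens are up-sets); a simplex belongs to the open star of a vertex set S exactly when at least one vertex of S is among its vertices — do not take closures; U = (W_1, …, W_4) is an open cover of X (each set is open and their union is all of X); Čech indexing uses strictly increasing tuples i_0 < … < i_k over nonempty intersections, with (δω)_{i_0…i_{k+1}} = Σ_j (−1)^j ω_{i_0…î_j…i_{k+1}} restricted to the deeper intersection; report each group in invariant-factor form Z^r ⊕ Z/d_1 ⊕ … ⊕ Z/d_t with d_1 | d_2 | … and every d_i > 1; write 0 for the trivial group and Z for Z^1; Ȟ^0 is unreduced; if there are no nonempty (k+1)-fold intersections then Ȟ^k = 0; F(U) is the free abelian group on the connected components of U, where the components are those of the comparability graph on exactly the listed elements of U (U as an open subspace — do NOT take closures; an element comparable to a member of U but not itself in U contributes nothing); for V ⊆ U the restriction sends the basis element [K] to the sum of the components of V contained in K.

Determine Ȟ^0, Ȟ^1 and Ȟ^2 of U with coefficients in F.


nerve of the cover:
  W1={{p4},{p1,p4},{p2,p4},{p4,p5},{p4,p6},{p1,p4,p5},{p4,p5,p6}} W2={{p1},{p1,p3},{p1,p4},{p1,p5},{p1,p6},{p1,p3,p6},{p1,p4,p5}} W3={{p3},{p4},{p5},{p1,p3},{p1,p4},{p1,p5},{p2,p3},{p2,p4},{p2,p5},{p3,p5},{p3,p6},{p4,p5},{p4,p6},{p5,p6},{p1,p3,p6},{p1,p4,p5},{p2,p3,p5},{p2,p5,p6},{p3,p5,p6},{p4,p5,p6}} W4={{p2},{p3},{p6},{p1,p3},{p1,p6},{p2,p3},{p2,p4},{p2,p5},{p2,p6},{p3,p5},{p3,p6},{p4,p6},{p5,p6},{p1,p3,p6},{p2,p3,p5},{p2,p5,p6},{p3,p5,p6},{p4,p5,p6}}
  W12={{p1,p4},{p1,p4,p5}} W13={{p4},{p1,p4},{p2,p4},{p4,p5},{p4,p6},{p1,p4,p5},{p4,p5,p6}} W14={{p2,p4},{p4,p6},{p4,p5,p6}} W23={{p1,p3},{p1,p4},{p1,p5},{p1,p3,p6},{p1,p4,p5}} W24={{p1,p3},{p1,p6},{p1,p3,p6}} W34={{p3},{p1,p3},{p2,p3},{p2,p4},{p2,p5},{p3,p5},{p3,p6},{p4,p6},{p5,p6},{p1,p3,p6},{p2,p3,p5},{p2,p5,p6},{p3,p5,p6},{p4,p5,p6}}
  W123={{p1,p4},{p1,p4,p5}} W134={{p2,p4},{p4,p6},{p4,p5,p6}} W234={{p1,p3},{p1,p3,p6}}
components per intersection:
  W1: {{p4},{p1,p4},{p2,p4},{p4,p5},{p4,p6},{p1,p4,p5},{p4,p5,p6}}
  W2: {{p1},{p1,p3},{p1,p4},{p1,p5},{p1,p6},{p1,p3,p6},{p1,p4,p5}}
  W3: {{p3},{p4},{p5},{p1,p3},{p1,p4},{p1,p5},{p2,p3},{p2,p4},{p2,p5},{p3,p5},{p3,p6},{p4,p5},{p4,p6},{p5,p6},{p1,p3,p6},{p1,p4,p5},{p2,p3,p5},{p2,p5,p6},{p3,p5,p6},{p4,p5,p6}}
  W4: {{p2},{p3},{p6},{p1,p3},{p1,p6},{p2,p3},{p2,p4},{p2,p5},{p2,p6},{p3,p5},{p3,p6},{p4,p6},{p5,p6},{p1,p3,p6},{p2,p3,p5},{p2,p5,p6},{p3,p5,p6},{p4,p5,p6}}
  W12: {{p1,p4},{p1,p4,p5}}
  W13: {{p4},{p1,p4},{p2,p4},{p4,p5},{p4,p6},{p1,p4,p5},{p4,p5,p6}}
  W14: {{p2,p4}} {{p4,p6},{p4,p5,p6}}
  W23: {{p1,p3},{p1,p3,p6}} {{p1,p4},{p1,p5},{p1,p4,p5}}
  W24: {{p1,p3},{p1,p6},{p1,p3,p6}}
  W34: {{p3},{p1,p3},{p2,p3},{p2,p5},{p3,p5},{p3,p6},{p4,p6},{p5,p6},{p1,p3,p6},{p2,p3,p5},{p2,p5,p6},{p3,p5,p6},{p4,p5,p6}} {{p2,p4}}
  W123: {{p1,p4},{p1,p4,p5}}
  W134: {{p2,p4}} {{p4,p6},{p4,p5,p6}}
  W234: {{p1,p3},{p1,p3,p6}}
C dims 4,9,4; δ0: rk 3, SNF 1^3; δ1: rk 4, SNF 1^4
Ȟ^0 = (4 − 3) − 0 = 1, so Ȟ^0 ≅ Z
Ȟ^1 = (9 − 4) − 3 = 2, so Ȟ^1 ≅ Z^2
Ȟ^2 = (4 − 0) − 4 = 0, so Ȟ^2 ≅ 0

Ȟ^0 = Z, Ȟ^1 = Z^2 and Ȟ^2 = 0


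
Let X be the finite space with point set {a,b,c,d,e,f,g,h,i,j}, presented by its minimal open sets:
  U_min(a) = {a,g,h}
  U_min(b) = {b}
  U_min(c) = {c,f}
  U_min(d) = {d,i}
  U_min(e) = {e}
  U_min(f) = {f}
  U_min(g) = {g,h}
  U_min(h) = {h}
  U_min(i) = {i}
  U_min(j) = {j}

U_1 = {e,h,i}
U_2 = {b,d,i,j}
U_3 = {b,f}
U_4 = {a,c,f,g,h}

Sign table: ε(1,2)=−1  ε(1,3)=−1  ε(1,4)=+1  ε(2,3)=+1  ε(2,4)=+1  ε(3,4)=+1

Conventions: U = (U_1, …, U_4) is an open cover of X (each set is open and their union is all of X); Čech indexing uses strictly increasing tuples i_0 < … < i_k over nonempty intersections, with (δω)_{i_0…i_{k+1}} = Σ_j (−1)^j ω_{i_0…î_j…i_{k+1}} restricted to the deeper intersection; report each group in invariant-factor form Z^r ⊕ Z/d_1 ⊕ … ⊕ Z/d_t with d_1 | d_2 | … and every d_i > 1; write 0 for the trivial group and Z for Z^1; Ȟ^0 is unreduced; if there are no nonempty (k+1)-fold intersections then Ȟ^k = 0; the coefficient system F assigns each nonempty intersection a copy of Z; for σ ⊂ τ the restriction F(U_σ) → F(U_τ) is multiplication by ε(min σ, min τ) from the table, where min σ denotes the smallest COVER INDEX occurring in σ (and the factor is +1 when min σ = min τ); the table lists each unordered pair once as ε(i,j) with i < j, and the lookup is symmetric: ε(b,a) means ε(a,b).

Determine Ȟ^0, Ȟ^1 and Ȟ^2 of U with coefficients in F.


Ȟ^0(U;F) ≅ 0, Ȟ^1(U;F) ≅ Z/2, Ȟ^2(U;F) ≅ 0

nerve simplices:
  U12={i} U14={h} U23={b} U34={f}
C dims 4,4; δ0: rk 4, SNF 1^3·2
degree 0: 4−4−0 = 0 → Ȟ^0 ≅ 0
degree 1: 4−0−4 = 0 plus torsion [2] → Ȟ^1 ≅ Z/2
degree 2: 0−0−0 = 0 → Ȟ^2 ≅ 0


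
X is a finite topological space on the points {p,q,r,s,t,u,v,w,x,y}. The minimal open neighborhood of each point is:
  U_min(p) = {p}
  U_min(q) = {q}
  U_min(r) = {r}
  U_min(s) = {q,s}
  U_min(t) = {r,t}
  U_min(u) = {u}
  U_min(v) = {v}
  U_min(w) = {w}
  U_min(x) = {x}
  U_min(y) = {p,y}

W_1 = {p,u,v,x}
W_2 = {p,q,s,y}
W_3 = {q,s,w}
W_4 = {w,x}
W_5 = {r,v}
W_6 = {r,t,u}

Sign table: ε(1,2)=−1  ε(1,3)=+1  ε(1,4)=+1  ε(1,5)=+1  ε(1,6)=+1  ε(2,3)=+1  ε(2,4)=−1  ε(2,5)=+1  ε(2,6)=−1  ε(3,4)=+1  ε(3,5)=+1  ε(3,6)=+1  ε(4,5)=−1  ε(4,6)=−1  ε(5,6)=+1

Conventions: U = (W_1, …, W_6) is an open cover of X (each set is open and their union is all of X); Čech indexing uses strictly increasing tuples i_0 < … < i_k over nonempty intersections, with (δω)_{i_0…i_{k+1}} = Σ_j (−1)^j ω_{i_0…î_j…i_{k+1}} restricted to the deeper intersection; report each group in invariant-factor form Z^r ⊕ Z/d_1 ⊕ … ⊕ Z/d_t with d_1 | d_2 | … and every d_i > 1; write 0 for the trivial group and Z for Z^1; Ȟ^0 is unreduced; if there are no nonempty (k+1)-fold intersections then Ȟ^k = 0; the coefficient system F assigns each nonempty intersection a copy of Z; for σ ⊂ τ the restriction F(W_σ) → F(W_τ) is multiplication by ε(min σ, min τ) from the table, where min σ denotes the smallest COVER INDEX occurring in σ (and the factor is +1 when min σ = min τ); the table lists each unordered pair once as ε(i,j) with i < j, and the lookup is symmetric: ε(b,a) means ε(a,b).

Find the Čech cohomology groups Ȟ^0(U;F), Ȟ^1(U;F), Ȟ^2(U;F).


nerve simplices:
  W12={p} W14={x} W15={v} W16={u} W23={q,s} W34={w} W56={r}
C dims 6,7; δ0: rk 6, SNF 1^5·2
degree 0: 6−6−0 = 0 → Ȟ^0 ≅ 0
degree 1: 7−0−6 = 1 plus torsion [2] → Ȟ^1 ≅ Z ⊕ Z/2
degree 2: 0−0−0 = 0 → Ȟ^2 ≅ 0

Ȟ^0 ≅ 0; Ȟ^1 ≅ Z ⊕ Z/2; Ȟ^2 ≅ 0


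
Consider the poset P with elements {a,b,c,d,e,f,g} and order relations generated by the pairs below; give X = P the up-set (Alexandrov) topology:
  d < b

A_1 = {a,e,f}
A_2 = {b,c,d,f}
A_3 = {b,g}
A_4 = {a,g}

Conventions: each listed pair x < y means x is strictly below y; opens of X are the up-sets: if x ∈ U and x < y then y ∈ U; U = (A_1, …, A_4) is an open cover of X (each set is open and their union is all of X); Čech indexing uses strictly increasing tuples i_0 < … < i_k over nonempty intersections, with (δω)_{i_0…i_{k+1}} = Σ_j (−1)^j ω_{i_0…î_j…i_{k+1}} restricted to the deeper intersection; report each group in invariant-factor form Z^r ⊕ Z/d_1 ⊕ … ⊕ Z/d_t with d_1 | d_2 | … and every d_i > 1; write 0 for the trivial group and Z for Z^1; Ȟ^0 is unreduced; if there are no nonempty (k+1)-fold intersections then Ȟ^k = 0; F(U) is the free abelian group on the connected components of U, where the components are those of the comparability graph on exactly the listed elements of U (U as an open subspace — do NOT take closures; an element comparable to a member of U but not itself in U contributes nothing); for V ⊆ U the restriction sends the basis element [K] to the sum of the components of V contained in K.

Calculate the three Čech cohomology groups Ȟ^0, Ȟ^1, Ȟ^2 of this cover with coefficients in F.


Ȟ^0 = Z^6,  Ȟ^1 = 0,  Ȟ^2 = 0

cover nerve:
  A12={f} A14={a} A23={b} A34={g}
components per intersection:
  A1: {a} {e} {f}
  A2: {b,d} {c} {f}
  A3: {b} {g}
  A4: {a} {g}
  A12: {f}
  A14: {a}
  A23: {b}
  A34: {g}
C dims 10,4; δ0: rk 4, SNF 1^4
Ȟ^0: (10−4)−0=6 ⇒ Z^6
Ȟ^1: (4−0)−4=0 ⇒ 0
Ȟ^2: (0−0)−0=0 ⇒ 0


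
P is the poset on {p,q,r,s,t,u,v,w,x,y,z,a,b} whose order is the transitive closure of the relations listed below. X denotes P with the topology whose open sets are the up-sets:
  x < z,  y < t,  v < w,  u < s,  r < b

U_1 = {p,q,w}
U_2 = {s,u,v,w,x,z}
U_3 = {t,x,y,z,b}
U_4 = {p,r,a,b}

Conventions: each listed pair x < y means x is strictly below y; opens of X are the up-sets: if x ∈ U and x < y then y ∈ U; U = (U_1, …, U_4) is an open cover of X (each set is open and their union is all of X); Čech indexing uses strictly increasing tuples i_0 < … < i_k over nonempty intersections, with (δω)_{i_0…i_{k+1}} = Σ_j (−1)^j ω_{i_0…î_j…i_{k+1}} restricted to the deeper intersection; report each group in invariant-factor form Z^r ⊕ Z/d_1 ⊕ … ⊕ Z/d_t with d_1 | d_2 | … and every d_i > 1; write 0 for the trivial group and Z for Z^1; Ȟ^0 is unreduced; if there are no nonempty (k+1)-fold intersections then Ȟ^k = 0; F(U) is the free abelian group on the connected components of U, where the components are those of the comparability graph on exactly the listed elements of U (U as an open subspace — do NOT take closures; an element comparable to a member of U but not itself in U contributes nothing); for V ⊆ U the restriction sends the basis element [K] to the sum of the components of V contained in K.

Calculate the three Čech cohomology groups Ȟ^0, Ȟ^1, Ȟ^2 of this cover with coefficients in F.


nerve of the cover:
  U12={w} U14={p} U23={x,z} U34={b}
components per intersection:
  U1: {p} {q} {w}
  U2: {s,u} {v,w} {x,z}
  U3: {t,y} {x,z} {b}
  U4: {p} {r,b} {a}
  U12: {w}
  U14: {p}
  U23: {x,z}
  U34: {b}
C dims 12,4; δ0: rk 4, SNF 1^4
Ȟ^0 = (12 − 4) − 0 = 8, so Ȟ^0 ≅ Z^8
Ȟ^1 = (4 − 0) − 4 = 0, so Ȟ^1 ≅ 0
Ȟ^2 = (0 − 0) − 0 = 0, so Ȟ^2 ≅ 0

Ȟ^0(U;F) ≅ Z^8,  Ȟ^1(U;F) ≅ 0,  Ȟ^2(U;F) ≅ 0


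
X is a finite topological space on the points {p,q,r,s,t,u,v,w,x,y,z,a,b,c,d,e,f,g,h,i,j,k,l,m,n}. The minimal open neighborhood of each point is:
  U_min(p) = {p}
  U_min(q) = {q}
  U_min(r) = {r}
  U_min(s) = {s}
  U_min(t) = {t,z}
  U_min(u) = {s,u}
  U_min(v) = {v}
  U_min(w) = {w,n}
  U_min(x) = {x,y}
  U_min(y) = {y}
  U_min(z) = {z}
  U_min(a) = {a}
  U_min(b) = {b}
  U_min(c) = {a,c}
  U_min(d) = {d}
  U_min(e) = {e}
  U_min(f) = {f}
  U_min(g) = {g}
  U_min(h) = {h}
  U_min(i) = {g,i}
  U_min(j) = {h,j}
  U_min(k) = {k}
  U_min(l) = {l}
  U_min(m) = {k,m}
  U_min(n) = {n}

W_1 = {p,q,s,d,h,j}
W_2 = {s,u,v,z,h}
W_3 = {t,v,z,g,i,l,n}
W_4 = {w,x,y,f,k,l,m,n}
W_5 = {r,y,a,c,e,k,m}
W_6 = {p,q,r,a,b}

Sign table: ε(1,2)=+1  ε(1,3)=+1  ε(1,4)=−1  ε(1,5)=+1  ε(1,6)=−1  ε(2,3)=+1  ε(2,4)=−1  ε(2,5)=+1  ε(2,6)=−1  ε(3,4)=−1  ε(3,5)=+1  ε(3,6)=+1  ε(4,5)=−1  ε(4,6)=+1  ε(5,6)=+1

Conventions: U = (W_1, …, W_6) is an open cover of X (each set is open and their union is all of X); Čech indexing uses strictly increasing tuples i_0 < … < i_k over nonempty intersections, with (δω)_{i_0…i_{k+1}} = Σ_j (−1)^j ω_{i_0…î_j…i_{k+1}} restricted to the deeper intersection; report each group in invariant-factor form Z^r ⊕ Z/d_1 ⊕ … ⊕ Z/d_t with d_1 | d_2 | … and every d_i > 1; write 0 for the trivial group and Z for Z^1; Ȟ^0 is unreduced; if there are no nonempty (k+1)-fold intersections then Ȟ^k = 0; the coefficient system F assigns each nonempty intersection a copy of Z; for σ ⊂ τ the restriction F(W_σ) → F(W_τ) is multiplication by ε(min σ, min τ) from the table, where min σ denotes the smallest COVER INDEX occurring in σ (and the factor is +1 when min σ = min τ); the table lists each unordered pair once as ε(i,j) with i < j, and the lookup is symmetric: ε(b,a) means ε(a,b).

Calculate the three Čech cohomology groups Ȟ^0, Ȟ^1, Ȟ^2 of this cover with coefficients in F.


Ȟ^0 ≅ 0, Ȟ^1 ≅ Z/2 and Ȟ^2 ≅ 0

nerve simplices:
  W12={s,h} W16={p,q} W23={v,z} W34={l,n} W45={y,k,m} W56={r,a}
C dims 6,6; δ0: rk 6, SNF 1^5·2
degree 0: 6−6−0 = 0 → Ȟ^0 ≅ 0
degree 1: 6−0−6 = 0 plus torsion [2] → Ȟ^1 ≅ Z/2
degree 2: 0−0−0 = 0 → Ȟ^2 ≅ 0


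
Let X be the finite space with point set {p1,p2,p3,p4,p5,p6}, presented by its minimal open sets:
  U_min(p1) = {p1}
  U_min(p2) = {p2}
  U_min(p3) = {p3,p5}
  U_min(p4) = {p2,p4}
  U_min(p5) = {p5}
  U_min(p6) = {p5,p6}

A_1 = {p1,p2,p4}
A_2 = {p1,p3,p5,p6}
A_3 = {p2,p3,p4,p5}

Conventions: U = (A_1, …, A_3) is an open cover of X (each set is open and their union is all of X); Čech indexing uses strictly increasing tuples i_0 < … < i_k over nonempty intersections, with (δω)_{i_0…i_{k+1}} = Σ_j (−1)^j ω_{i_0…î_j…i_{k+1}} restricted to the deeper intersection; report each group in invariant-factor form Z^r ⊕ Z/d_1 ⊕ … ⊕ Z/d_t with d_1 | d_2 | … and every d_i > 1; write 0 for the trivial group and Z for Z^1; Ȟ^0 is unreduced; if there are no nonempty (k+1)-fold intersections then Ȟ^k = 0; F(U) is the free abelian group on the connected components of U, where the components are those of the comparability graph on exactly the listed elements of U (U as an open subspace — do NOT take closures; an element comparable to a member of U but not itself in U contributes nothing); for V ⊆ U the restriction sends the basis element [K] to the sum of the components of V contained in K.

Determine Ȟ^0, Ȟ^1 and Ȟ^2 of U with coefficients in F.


intersection data:
  A12={p1} A13={p2,p4} A23={p3,p5}
components per intersection:
  A1: {p1} {p2,p4}
  A2: {p1} {p3,p5,p6}
  A3: {p2,p4} {p3,p5}
  A12: {p1}
  A13: {p2,p4}
  A23: {p3,p5}
C dims 6,3; δ0: rk 3, SNF 1^3
Ȟ^0 = (6 − 3) − 0 = 3, so Ȟ^0 ≅ Z^3
Ȟ^1 = (3 − 0) − 3 = 0, so Ȟ^1 ≅ 0
Ȟ^2 = (0 − 0) − 0 = 0, so Ȟ^2 ≅ 0

Ȟ^0(U;F) ≅ Z^3,  Ȟ^1(U;F) ≅ 0,  Ȟ^2(U;F) ≅ 0


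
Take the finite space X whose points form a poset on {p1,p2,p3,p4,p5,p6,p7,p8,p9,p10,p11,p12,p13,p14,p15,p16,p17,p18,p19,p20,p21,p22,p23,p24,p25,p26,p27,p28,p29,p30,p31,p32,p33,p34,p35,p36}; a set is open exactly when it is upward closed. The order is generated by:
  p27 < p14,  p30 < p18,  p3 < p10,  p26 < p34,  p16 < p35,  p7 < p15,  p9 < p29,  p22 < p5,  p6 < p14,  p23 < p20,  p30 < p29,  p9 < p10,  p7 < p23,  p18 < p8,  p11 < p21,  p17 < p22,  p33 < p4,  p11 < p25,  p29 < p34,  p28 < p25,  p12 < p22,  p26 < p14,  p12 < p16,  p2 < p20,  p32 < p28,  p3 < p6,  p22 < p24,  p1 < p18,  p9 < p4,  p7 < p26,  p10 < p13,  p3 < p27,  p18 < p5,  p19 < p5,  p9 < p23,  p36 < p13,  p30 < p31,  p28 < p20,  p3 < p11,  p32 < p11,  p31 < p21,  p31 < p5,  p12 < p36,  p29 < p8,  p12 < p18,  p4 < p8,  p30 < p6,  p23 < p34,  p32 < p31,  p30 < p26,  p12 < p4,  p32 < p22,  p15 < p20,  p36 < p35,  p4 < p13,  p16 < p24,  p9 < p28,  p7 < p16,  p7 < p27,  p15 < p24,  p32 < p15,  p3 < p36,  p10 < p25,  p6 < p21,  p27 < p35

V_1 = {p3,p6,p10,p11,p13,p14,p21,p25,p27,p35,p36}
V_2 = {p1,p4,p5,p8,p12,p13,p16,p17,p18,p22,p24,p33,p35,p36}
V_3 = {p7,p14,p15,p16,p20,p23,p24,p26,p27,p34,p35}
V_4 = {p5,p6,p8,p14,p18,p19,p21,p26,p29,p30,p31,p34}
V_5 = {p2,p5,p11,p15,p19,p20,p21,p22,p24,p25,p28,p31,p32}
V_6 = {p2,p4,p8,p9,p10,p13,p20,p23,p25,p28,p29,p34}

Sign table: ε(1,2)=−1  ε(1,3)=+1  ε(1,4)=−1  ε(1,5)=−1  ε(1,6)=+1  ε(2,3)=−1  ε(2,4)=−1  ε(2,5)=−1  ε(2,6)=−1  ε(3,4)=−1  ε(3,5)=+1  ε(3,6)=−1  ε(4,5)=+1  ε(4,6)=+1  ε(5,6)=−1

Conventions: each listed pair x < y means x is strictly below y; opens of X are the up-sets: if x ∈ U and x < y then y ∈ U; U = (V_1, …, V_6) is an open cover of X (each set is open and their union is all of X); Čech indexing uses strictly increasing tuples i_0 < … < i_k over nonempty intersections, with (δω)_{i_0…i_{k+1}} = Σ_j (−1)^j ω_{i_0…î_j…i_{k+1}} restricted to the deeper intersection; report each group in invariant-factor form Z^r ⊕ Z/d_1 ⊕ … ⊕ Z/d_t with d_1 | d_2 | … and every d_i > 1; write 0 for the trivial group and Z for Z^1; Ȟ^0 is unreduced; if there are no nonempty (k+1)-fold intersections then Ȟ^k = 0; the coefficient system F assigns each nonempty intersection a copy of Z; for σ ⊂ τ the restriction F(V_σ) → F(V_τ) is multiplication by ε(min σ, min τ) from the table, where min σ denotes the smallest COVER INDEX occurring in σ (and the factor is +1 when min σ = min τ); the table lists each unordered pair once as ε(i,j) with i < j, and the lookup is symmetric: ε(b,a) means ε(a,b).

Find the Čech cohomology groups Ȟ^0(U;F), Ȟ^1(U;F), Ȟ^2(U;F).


nerve of the cover:
  V12={p13,p35,p36} V13={p14,p27,p35} V14={p6,p14,p21} V15={p11,p21,p25} V16={p10,p13,p25} V23={p16,p24,p35} V24={p5,p8,p18} V25={p5,p22,p24} V26={p4,p8,p13} V34={p14,p26,p34} V35={p15,p20,p24} V36={p20,p23,p34} V45={p5,p19,p21,p31} V46={p8,p29,p34} V56={p2,p20,p25,p28}
  V123={p35} V126={p13} V134={p14} V145={p21} V156={p25} V235={p24} V245={p5} V246={p8} V346={p34} V356={p20}
C dims 6,15,10; δ0: rk 6, SNF 1^5·2; δ1: rk 9, SNF 1^9
Ȟ^0 = (6 − 6) − 0 = 0, so Ȟ^0 ≅ 0
Ȟ^1 = (15 − 9) − 6 = 0 plus torsion [2], so Ȟ^1 ≅ Z/2
Ȟ^2 = (10 − 0) − 9 = 1, so Ȟ^2 ≅ Z

Ȟ^0(U;F) ≅ 0,  Ȟ^1(U;F) ≅ Z/2,  Ȟ^2(U;F) ≅ Z


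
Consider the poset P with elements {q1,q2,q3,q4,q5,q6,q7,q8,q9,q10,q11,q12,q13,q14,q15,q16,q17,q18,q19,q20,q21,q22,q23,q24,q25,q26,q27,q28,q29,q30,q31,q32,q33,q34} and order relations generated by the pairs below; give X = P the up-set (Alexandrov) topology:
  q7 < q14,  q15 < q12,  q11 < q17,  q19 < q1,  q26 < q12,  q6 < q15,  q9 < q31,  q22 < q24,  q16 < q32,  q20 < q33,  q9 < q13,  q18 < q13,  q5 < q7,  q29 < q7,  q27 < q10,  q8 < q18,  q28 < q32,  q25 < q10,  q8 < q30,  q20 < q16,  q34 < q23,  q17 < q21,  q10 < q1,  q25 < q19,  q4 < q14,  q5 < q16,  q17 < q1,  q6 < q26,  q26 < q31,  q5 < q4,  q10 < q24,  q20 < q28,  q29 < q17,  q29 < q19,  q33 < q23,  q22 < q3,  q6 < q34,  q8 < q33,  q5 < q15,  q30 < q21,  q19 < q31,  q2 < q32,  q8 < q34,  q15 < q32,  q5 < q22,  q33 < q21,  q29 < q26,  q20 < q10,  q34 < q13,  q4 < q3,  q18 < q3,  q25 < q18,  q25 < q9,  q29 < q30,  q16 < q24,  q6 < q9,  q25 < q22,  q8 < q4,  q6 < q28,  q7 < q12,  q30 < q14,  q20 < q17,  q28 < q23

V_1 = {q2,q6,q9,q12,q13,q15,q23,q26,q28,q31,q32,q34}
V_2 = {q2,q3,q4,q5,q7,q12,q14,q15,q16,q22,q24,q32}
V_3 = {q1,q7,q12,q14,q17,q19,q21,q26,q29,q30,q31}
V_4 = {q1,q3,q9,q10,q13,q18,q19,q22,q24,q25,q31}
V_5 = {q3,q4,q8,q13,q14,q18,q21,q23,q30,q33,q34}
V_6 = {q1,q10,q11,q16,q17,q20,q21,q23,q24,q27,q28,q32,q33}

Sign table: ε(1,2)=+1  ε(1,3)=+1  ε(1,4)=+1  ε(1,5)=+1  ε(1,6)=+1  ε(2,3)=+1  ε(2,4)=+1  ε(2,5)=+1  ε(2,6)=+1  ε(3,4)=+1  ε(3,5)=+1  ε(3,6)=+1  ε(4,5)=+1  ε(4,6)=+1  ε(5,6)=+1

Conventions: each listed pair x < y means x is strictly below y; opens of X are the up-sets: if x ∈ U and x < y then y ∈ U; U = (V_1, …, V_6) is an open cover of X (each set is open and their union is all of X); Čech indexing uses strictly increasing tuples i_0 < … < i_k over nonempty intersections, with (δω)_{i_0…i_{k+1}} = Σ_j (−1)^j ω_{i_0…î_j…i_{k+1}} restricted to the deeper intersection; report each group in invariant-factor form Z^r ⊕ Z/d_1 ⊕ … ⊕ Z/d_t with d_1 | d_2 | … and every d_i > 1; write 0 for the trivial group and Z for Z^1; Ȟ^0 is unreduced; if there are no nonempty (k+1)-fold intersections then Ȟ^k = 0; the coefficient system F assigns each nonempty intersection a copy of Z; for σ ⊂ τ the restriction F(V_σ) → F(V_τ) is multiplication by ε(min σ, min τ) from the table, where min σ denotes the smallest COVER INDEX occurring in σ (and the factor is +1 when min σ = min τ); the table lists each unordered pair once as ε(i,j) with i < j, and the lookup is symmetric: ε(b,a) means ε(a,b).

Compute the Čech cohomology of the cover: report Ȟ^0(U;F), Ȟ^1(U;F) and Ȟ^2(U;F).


Ȟ^0 ≅ Z; Ȟ^1 ≅ 0; Ȟ^2 ≅ Z/2

cover nerve:
  V12={q2,q12,q15,q32} V13={q12,q26,q31} V14={q9,q13,q31} V15={q13,q23,q34} V16={q23,q28,q32} V23={q7,q12,q14} V24={q3,q22,q24} V25={q3,q4,q14} V26={q16,q24,q32} V34={q1,q19,q31} V35={q14,q21,q30} V36={q1,q17,q21} V45={q3,q13,q18} V46={q1,q10,q24} V56={q21,q23,q33}
  V123={q12} V126={q32} V134={q31} V145={q13} V156={q23} V235={q14} V245={q3} V246={q24} V346={q1} V356={q21}
C dims 6,15,10; δ0: rk 5, SNF 1^5; δ1: rk 10, SNF 1^9·2
Ȟ^0: (6−5)−0=1 ⇒ Z
Ȟ^1: (15−10)−5=0 ⇒ 0
Ȟ^2: (10−0)−10=0 plus torsion [2] ⇒ Z/2
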